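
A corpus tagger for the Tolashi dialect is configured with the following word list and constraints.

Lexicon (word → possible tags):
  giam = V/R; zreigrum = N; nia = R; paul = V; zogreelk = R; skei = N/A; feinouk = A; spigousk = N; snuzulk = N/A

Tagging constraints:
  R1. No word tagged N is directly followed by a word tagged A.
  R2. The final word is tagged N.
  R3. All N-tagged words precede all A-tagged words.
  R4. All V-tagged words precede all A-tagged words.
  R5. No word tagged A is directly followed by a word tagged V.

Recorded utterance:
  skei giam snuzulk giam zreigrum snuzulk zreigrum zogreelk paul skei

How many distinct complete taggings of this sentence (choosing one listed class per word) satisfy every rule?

Candidates per position — 1:skei {N,A}; 2:giam {V,R}; 3:snuzulk {N,A}; 4:giam {V,R}; 5:zreigrum {N}; 6:snuzulk {N,A}; 7:zreigrum {N}; 8:zogreelk {R}; 9:paul {V}; 10:skei {N,A}.
There are 64 candidate sequences in total.
The sequences that satisfy every rule: N V N V N N N R V N; N V N R N N N R V N; N R N V N N N R V N; N R N R N N N R V N.
Count = 4.

4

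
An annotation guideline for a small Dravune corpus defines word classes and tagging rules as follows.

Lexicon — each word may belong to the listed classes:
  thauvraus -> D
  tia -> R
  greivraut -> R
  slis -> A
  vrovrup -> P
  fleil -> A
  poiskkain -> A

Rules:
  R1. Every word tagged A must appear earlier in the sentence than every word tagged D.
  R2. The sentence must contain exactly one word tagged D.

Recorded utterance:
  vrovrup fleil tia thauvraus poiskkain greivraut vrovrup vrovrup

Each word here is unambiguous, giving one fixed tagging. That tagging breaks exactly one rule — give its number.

Fixed tagging: P A R D A R P P.
Checking each rule: R1 violated, R2 holds.
Only rule 1 fails.

1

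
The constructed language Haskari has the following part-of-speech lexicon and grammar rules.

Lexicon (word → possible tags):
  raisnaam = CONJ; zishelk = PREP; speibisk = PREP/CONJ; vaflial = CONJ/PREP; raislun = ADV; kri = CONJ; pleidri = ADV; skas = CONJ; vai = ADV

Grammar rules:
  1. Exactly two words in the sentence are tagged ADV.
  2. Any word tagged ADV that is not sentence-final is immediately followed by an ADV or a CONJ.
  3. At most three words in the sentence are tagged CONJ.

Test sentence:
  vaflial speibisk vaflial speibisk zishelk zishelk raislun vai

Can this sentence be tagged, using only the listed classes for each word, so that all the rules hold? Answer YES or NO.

Candidates per position — 1:vaflial {CONJ,PREP}; 2:speibisk {PREP,CONJ}; 3:vaflial {CONJ,PREP}; 4:speibisk {PREP,CONJ}; 5:zishelk {PREP}; 6:zishelk {PREP}; 7:raislun {ADV}; 8:vai {ADV}.
One satisfying assignment: PREP CONJ PREP PREP PREP PREP ADV ADV.
Check: rule 1 ✓; rule 2 ✓; rule 3 ✓.

YES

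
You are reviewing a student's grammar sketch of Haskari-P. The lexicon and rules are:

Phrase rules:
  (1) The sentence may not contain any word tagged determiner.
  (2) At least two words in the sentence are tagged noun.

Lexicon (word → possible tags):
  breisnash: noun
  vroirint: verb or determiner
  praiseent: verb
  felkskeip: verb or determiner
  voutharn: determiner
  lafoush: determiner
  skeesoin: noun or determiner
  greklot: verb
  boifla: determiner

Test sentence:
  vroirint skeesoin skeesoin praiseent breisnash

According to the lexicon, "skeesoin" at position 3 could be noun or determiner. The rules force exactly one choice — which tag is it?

noun

Candidates per position — 1:vroirint {verb,determiner}; 2:skeesoin {noun,determiner}; 3:skeesoin {noun,determiner}; 4:praiseent {verb}; 5:breisnash {noun}.
If word 1 were determiner, no tagging could satisfy rule 1; so word 1 is verb.
If word 2 were determiner, no tagging could satisfy rule 1; so word 2 is noun.
If word 3 were determiner, no tagging could satisfy rule 1; so word 3 is noun.
So the tagging must be: verb noun noun verb noun.
Check: rule 1 ✓; rule 2 ✓.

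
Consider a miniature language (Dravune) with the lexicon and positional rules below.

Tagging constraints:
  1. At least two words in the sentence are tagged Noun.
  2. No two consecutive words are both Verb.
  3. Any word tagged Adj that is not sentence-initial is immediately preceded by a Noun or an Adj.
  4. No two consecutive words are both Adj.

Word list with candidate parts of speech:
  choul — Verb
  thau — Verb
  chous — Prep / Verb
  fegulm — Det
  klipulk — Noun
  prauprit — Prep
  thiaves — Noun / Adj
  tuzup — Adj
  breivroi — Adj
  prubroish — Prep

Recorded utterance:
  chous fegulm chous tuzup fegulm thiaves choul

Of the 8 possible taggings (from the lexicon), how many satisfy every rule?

0

Candidates per position — 1:chous {Prep,Verb}; 2:fegulm {Det}; 3:chous {Prep,Verb}; 4:tuzup {Adj}; 5:fegulm {Det}; 6:thiaves {Noun,Adj}; 7:choul {Verb}.
There are 8 candidate sequences in total.
Rule 1 cannot be satisfied by any choice of tags from the lexicon.
So there is no consistent tagging.
Count = 0.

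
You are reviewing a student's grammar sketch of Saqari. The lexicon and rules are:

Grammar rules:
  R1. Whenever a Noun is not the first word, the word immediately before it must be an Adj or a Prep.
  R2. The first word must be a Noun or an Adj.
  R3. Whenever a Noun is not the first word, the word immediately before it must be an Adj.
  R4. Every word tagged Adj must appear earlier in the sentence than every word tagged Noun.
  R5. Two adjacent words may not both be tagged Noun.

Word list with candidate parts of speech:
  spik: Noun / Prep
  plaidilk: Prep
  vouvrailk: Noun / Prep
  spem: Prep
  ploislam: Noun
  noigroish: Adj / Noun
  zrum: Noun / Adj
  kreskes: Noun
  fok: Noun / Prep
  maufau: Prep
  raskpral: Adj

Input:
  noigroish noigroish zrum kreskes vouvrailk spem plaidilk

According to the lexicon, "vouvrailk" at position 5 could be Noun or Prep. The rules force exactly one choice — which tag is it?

Prep

Candidates per position — 1:noigroish {Adj,Noun}; 2:noigroish {Adj,Noun}; 3:zrum {Noun,Adj}; 4:kreskes {Noun}; 5:vouvrailk {Noun,Prep}; 6:spem {Prep}; 7:plaidilk {Prep}.
If word 3 were Noun, no tagging could satisfy rule 1; so word 3 is Adj.
If word 5 were Noun, no tagging could satisfy rule 1; so word 5 is Prep.
If word 1 were Noun, no tagging could satisfy rule 4; so word 1 is Adj.
If word 2 were Noun, no tagging could satisfy rule 4; so word 2 is Adj.
So the tagging must be: Adj Adj Adj Noun Prep Prep Prep.
Checking: rule 1 satisfied; rule 2 satisfied; rule 3 satisfied; rule 4 satisfied; rule 5 satisfied.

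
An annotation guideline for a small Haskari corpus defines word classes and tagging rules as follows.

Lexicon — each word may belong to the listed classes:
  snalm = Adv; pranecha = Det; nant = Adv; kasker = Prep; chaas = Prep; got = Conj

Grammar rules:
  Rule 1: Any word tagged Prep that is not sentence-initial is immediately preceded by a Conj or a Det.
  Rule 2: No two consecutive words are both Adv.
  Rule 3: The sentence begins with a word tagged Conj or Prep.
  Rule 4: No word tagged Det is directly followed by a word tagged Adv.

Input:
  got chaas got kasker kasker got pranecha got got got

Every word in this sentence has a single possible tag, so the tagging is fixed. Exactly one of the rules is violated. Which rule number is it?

1

Fixed tagging: Conj Prep Conj Prep Prep Conj Det Conj Conj Conj.
Checking each rule: R1 fail, R2 pass, R3 pass, R4 pass.
Only rule 1 fails.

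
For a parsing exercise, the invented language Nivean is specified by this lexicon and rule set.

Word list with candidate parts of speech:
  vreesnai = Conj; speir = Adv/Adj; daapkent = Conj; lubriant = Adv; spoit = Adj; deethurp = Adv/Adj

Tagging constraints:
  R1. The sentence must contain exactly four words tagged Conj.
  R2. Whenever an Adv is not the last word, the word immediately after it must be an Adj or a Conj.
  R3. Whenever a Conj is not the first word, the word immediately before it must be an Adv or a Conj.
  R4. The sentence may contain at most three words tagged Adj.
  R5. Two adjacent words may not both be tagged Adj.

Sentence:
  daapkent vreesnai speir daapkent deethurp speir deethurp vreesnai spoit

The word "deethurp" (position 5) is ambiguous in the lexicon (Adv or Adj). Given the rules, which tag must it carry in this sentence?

Candidates per position — 1:daapkent {Conj}; 2:vreesnai {Conj}; 3:speir {Adv,Adj}; 4:daapkent {Conj}; 5:deethurp {Adv,Adj}; 6:speir {Adv,Adj}; 7:deethurp {Adv,Adj}; 8:vreesnai {Conj}; 9:spoit {Adj}.
If word 3 were Adj, no tagging could satisfy rule 3; so word 3 is Adv.
If word 7 were Adj, no tagging could satisfy rule 3; so word 7 is Adv.
If word 6 were Adv, no tagging could satisfy rule 2; so word 6 is Adj.
If word 5 were Adj, no tagging could satisfy rule 5; so word 5 is Adv.
The unique satisfying tagging is: Conj Conj Adv Conj Adv Adj Adv Conj Adj.
Verifying each rule — rule 1 satisfied; rule 2 satisfied; rule 3 satisfied; rule 4 satisfied; rule 5 satisfied.

Adv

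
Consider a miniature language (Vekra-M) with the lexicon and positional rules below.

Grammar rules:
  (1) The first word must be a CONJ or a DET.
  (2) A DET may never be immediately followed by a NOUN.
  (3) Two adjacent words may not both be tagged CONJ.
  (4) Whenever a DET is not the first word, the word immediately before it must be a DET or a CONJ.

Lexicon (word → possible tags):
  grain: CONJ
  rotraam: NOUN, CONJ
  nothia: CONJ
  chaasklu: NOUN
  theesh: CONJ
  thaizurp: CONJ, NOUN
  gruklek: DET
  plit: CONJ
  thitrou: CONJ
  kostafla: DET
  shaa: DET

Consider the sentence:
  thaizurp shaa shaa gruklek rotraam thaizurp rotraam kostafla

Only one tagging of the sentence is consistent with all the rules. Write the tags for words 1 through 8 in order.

CONJ DET DET DET CONJ NOUN CONJ DET

Candidates per position — 1:thaizurp {CONJ,NOUN}; 2:shaa {DET}; 3:shaa {DET}; 4:gruklek {DET}; 5:rotraam {NOUN,CONJ}; 6:thaizurp {CONJ,NOUN}; 7:rotraam {NOUN,CONJ}; 8:kostafla {DET}.
If word 1 were NOUN, no tagging could satisfy rule 1; so word 1 is CONJ.
If word 5 were NOUN, no tagging could satisfy rule 2; so word 5 is CONJ.
If word 6 were CONJ, no tagging could satisfy rule 3; so word 6 is NOUN.
If word 7 were NOUN, no tagging could satisfy rule 4; so word 7 is CONJ.
So the tagging must be: CONJ DET DET DET CONJ NOUN CONJ DET.
Rule-by-rule: rule 1 holds; rule 2 holds; rule 3 holds; rule 4 holds.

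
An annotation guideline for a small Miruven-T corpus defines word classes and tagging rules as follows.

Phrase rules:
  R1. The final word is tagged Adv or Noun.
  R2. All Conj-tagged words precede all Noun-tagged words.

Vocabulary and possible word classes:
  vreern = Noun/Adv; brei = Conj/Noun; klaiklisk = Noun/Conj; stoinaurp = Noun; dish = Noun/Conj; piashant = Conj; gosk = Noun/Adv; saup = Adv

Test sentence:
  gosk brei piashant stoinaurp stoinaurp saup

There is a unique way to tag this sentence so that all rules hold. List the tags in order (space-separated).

Candidates per position — 1:gosk {Noun,Adv}; 2:brei {Conj,Noun}; 3:piashant {Conj}; 4:stoinaurp {Noun}; 5:stoinaurp {Noun}; 6:saup {Adv}.
Position 1: Noun is ruled out by rule 2; that leaves Adv.
Position 2: Noun is ruled out by rule 2; that leaves Conj.
That leaves exactly one tagging: Adv Conj Conj Noun Noun Adv.
Verifying each rule — rule 1 holds; rule 2 holds.

Adv Conj Conj Noun Noun Adv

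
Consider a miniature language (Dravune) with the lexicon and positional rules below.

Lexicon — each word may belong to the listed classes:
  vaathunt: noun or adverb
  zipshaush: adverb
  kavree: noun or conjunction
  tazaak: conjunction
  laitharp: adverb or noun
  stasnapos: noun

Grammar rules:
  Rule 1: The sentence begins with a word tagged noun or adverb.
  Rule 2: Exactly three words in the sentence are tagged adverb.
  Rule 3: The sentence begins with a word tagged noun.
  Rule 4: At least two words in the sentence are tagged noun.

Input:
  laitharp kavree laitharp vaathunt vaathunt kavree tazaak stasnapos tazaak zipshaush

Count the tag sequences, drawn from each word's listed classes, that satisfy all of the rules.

12

Candidates per position — 1:laitharp {adverb,noun}; 2:kavree {noun,conjunction}; 3:laitharp {adverb,noun}; 4:vaathunt {noun,adverb}; 5:vaathunt {noun,adverb}; 6:kavree {noun,conjunction}; 7:tazaak {conjunction}; 8:stasnapos {noun}; 9:tazaak {conjunction}; 10:zipshaush {adverb}.
There are 64 candidate sequences in total.
Checking each against the rules leaves 12 sequences.
Count = 12.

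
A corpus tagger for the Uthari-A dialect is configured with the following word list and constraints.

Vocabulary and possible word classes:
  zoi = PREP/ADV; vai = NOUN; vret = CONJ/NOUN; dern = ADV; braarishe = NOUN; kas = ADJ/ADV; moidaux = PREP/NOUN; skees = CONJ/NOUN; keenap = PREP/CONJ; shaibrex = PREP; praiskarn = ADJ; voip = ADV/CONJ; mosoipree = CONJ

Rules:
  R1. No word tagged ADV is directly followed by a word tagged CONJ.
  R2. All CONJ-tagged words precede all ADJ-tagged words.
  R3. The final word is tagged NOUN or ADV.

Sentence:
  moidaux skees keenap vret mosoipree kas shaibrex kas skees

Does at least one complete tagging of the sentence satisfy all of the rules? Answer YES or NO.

Candidates per position — 1:moidaux {PREP,NOUN}; 2:skees {CONJ,NOUN}; 3:keenap {PREP,CONJ}; 4:vret {CONJ,NOUN}; 5:mosoipree {CONJ}; 6:kas {ADJ,ADV}; 7:shaibrex {PREP}; 8:kas {ADJ,ADV}; 9:skees {CONJ,NOUN}.
One satisfying assignment: PREP NOUN PREP CONJ CONJ ADV PREP ADV NOUN.
Verifying each rule — rule 1 ok; rule 2 ok; rule 3 ok.

YES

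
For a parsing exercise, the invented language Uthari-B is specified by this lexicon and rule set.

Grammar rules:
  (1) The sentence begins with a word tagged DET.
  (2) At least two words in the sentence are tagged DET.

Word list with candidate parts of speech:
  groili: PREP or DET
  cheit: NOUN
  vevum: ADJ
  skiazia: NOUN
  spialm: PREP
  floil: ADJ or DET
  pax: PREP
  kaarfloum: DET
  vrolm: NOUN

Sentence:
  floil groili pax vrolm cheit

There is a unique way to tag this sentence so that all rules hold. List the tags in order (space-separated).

DET DET PREP NOUN NOUN

Candidates per position — 1:floil {ADJ,DET}; 2:groili {PREP,DET}; 3:pax {PREP}; 4:vrolm {NOUN}; 5:cheit {NOUN}.
If word 1 were ADJ, no tagging could satisfy rule 1; so word 1 is DET.
If word 2 were PREP, no tagging could satisfy rule 2; so word 2 is DET.
That leaves exactly one tagging: DET DET PREP NOUN NOUN.
Check: rule 1 ✓; rule 2 ✓.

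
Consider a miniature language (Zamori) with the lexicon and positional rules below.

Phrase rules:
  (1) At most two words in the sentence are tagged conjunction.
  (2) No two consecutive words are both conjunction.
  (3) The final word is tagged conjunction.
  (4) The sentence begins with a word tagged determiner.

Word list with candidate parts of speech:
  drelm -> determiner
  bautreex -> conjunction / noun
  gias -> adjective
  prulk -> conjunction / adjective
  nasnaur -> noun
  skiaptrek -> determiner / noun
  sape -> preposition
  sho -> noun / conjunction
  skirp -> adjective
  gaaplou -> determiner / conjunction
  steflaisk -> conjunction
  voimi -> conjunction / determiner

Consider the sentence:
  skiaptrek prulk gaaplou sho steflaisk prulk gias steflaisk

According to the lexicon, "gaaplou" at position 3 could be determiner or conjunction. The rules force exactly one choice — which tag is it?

Candidates per position — 1:skiaptrek {determiner,noun}; 2:prulk {conjunction,adjective}; 3:gaaplou {determiner,conjunction}; 4:sho {noun,conjunction}; 5:steflaisk {conjunction}; 6:prulk {conjunction,adjective}; 7:gias {adjective}; 8:steflaisk {conjunction}.
If word 1 were noun, no tagging could satisfy rule 4; so word 1 is determiner.
If word 2 were conjunction, no tagging could satisfy rule 1; so word 2 is adjective.
If word 3 were conjunction, no tagging could satisfy rule 1; so word 3 is determiner.
If word 4 were conjunction, no tagging could satisfy rule 1; so word 4 is noun.
If word 6 were conjunction, no tagging could satisfy rule 1; so word 6 is adjective.
So the tagging must be: determiner adjective determiner noun conjunction adjective adjective conjunction.
Rule-by-rule: rule 1 satisfied; rule 2 satisfied; rule 3 satisfied; rule 4 satisfied.

determiner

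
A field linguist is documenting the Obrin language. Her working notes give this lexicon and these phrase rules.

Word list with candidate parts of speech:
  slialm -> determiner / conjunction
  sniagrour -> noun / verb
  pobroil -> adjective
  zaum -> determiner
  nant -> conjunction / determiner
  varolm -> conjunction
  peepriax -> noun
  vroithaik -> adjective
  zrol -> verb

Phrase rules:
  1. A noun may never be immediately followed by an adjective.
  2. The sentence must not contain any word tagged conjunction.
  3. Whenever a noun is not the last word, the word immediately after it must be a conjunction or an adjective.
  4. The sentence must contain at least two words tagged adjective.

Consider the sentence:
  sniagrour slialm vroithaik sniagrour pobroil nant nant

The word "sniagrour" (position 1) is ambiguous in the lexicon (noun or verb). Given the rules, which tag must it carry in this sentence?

Candidates per position — 1:sniagrour {noun,verb}; 2:slialm {determiner,conjunction}; 3:vroithaik {adjective}; 4:sniagrour {noun,verb}; 5:pobroil {adjective}; 6:nant {conjunction,determiner}; 7:nant {conjunction,determiner}.
Position 2: tagging it conjunction would leave rule 2 unsatisfiable, so it must be determiner.
Position 4: tagging it noun would leave rule 1 unsatisfiable, so it must be verb.
Position 6: tagging it conjunction would leave rule 2 unsatisfiable, so it must be determiner.
Position 7: tagging it conjunction would leave rule 2 unsatisfiable, so it must be determiner.
Position 1: tagging it noun would leave rule 3 unsatisfiable, so it must be verb.
That leaves exactly one tagging: verb determiner adjective verb adjective determiner determiner.
Check: rule 1 ✓; rule 2 ✓; rule 3 ✓; rule 4 ✓.

verb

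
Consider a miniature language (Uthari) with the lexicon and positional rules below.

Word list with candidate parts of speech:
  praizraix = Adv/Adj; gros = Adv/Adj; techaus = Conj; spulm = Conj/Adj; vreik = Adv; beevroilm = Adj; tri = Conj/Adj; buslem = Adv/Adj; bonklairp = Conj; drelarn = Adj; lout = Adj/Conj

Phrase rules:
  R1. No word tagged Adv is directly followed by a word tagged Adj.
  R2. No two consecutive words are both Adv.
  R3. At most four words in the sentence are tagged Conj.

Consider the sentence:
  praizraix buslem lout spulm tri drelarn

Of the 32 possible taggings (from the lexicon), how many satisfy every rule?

Candidates per position — 1:praizraix {Adv,Adj}; 2:buslem {Adv,Adj}; 3:lout {Adj,Conj}; 4:spulm {Conj,Adj}; 5:tri {Conj,Adj}; 6:drelarn {Adj}.
There are 32 candidate sequences in total.
Checking each against the rules leaves 12 sequences.
Count = 12.

12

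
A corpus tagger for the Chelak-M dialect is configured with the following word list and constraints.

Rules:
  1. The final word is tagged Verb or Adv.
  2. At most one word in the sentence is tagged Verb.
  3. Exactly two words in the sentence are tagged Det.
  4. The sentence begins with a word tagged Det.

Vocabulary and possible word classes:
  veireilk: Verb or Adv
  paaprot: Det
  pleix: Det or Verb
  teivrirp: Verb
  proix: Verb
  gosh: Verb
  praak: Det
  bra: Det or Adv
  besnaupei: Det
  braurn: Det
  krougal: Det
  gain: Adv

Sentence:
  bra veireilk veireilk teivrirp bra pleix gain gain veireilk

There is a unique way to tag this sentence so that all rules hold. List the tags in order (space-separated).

Det Adv Adv Verb Adv Det Adv Adv Adv

Candidates per position — 1:bra {Det,Adv}; 2:veireilk {Verb,Adv}; 3:veireilk {Verb,Adv}; 4:teivrirp {Verb}; 5:bra {Det,Adv}; 6:pleix {Det,Verb}; 7:gain {Adv}; 8:gain {Adv}; 9:veireilk {Verb,Adv}.
If word 1 were Adv, no tagging could satisfy rule 4; so word 1 is Det.
If word 2 were Verb, no tagging could satisfy rule 2; so word 2 is Adv.
If word 3 were Verb, no tagging could satisfy rule 2; so word 3 is Adv.
If word 6 were Verb, no tagging could satisfy rule 2; so word 6 is Det.
If word 9 were Verb, no tagging could satisfy rule 2; so word 9 is Adv.
If word 5 were Det, no tagging could satisfy rule 3; so word 5 is Adv.
That leaves exactly one tagging: Det Adv Adv Verb Adv Det Adv Adv Adv.
Verifying each rule — rule 1 ✓; rule 2 ✓; rule 3 ✓; rule 4 ✓.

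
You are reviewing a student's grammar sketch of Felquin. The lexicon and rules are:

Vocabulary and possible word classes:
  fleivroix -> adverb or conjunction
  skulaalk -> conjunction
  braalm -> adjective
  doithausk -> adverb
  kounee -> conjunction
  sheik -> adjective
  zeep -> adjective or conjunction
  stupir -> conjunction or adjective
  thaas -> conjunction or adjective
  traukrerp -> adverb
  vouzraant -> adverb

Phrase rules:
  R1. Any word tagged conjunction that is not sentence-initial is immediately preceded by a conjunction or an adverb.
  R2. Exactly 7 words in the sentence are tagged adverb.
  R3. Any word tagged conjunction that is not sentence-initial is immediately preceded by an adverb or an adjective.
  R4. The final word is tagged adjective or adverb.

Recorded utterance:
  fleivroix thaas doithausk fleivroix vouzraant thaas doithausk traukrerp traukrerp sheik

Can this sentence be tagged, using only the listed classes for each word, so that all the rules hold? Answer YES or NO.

Candidates per position — 1:fleivroix {adverb,conjunction}; 2:thaas {conjunction,adjective}; 3:doithausk {adverb}; 4:fleivroix {adverb,conjunction}; 5:vouzraant {adverb}; 6:thaas {conjunction,adjective}; 7:doithausk {adverb}; 8:traukrerp {adverb}; 9:traukrerp {adverb}; 10:sheik {adjective}.
One satisfying assignment: adverb conjunction adverb adverb adverb adjective adverb adverb adverb adjective.
Check: rule 1 satisfied; rule 2 satisfied; rule 3 satisfied; rule 4 satisfied.

YES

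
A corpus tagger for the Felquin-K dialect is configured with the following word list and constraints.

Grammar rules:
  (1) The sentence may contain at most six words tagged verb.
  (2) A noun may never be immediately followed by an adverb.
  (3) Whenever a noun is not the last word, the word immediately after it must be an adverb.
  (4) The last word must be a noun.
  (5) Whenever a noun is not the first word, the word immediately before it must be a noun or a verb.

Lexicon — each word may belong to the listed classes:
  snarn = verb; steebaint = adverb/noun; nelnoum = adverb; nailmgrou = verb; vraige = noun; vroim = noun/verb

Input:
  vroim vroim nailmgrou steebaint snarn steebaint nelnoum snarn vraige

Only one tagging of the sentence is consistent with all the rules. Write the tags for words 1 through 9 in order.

verb verb verb adverb verb adverb adverb verb noun

Candidates per position — 1:vroim {noun,verb}; 2:vroim {noun,verb}; 3:nailmgrou {verb}; 4:steebaint {adverb,noun}; 5:snarn {verb}; 6:steebaint {adverb,noun}; 7:nelnoum {adverb}; 8:snarn {verb}; 9:vraige {noun}.
At position 1, choosing noun makes rule 3 impossible to satisfy; hence verb.
At position 2, choosing noun makes rule 3 impossible to satisfy; hence verb.
At position 4, choosing noun makes rule 3 impossible to satisfy; hence adverb.
At position 6, choosing noun makes rule 2 impossible to satisfy; hence adverb.
That leaves exactly one tagging: verb verb verb adverb verb adverb adverb verb noun.
Verifying each rule — rule 1 ok; rule 2 ok; rule 3 ok; rule 4 ok; rule 5 ok.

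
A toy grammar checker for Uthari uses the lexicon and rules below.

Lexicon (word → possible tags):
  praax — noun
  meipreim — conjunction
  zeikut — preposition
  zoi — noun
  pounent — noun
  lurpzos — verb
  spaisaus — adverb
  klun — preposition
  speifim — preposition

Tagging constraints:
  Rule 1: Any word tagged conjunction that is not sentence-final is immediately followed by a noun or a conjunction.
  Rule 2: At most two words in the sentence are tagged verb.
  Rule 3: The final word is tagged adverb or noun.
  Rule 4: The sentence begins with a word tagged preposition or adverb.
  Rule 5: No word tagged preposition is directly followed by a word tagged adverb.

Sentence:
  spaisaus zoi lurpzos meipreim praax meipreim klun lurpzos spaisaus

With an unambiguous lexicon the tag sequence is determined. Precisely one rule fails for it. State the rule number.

Fixed tagging: adverb noun verb conjunction noun conjunction preposition verb adverb.
Checking each rule: R1 ✗, R2 ✓, R3 ✓, R4 ✓, R5 ✓.
Only rule 1 fails.

1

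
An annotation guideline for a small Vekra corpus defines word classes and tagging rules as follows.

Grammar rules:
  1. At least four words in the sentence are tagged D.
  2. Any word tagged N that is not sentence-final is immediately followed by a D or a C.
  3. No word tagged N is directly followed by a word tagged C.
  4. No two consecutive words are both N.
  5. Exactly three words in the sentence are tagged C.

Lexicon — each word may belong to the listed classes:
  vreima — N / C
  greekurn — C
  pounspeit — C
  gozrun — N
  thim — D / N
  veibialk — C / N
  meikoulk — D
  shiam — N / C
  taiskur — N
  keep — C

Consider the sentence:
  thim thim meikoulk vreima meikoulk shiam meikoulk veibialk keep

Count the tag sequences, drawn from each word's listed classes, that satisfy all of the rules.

Candidates per position — 1:thim {D,N}; 2:thim {D,N}; 3:meikoulk {D}; 4:vreima {N,C}; 5:meikoulk {D}; 6:shiam {N,C}; 7:meikoulk {D}; 8:veibialk {C,N}; 9:keep {C}.
There are 32 candidate sequences in total.
Checking each against the rules leaves 6 sequences.
Count = 6.

6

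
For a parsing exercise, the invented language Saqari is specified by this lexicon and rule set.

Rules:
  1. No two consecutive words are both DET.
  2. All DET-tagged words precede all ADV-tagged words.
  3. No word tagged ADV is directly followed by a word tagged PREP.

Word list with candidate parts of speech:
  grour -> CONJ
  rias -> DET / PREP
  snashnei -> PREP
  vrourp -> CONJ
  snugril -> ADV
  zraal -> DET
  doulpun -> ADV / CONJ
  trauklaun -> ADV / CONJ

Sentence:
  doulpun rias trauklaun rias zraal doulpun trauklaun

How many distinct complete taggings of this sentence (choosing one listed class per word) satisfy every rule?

Candidates per position — 1:doulpun {ADV,CONJ}; 2:rias {DET,PREP}; 3:trauklaun {ADV,CONJ}; 4:rias {DET,PREP}; 5:zraal {DET}; 6:doulpun {ADV,CONJ}; 7:trauklaun {ADV,CONJ}.
There are 64 candidate sequences in total.
Checking each against the rules leaves 8 sequences.
Count = 8.

8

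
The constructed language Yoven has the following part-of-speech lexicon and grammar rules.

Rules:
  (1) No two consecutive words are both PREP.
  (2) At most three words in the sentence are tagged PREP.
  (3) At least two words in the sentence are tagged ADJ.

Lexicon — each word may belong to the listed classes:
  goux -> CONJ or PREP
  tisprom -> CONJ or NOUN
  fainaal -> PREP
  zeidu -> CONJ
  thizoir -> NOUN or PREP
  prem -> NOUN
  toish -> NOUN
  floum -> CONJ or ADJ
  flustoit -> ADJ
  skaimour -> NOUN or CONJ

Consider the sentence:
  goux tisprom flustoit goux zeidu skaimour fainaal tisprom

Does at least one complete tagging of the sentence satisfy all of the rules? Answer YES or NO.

NO

Candidates per position — 1:goux {CONJ,PREP}; 2:tisprom {CONJ,NOUN}; 3:flustoit {ADJ}; 4:goux {CONJ,PREP}; 5:zeidu {CONJ}; 6:skaimour {NOUN,CONJ}; 7:fainaal {PREP}; 8:tisprom {CONJ,NOUN}.
Rule 3 cannot be satisfied by any choice of tags from the lexicon.
So there is no consistent tagging.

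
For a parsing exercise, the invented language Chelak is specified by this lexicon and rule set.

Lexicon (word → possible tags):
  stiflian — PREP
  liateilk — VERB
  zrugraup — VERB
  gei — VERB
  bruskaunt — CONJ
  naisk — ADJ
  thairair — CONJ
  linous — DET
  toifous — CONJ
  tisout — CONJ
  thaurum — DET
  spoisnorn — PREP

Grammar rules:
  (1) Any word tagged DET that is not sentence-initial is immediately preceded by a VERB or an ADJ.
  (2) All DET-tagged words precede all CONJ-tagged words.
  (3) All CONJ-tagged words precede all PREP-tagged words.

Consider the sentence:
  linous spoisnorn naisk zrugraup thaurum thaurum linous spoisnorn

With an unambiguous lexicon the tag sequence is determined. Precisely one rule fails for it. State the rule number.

Fixed tagging: DET PREP ADJ VERB DET DET DET PREP.
Rule check: R1 violated, R2 holds, R3 holds.
Only rule 1 fails.

1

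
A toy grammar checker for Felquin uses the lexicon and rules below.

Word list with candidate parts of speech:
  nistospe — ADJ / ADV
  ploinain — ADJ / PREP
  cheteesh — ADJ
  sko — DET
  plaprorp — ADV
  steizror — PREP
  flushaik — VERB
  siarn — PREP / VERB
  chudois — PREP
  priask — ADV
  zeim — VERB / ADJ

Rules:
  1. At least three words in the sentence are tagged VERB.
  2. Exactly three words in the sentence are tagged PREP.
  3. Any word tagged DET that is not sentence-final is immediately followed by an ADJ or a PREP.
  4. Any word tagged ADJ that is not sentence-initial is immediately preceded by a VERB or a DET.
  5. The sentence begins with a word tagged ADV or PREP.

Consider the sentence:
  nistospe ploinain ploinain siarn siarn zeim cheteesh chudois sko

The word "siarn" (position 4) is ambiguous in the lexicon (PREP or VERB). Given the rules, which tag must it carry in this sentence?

Candidates per position — 1:nistospe {ADJ,ADV}; 2:ploinain {ADJ,PREP}; 3:ploinain {ADJ,PREP}; 4:siarn {PREP,VERB}; 5:siarn {PREP,VERB}; 6:zeim {VERB,ADJ}; 7:cheteesh {ADJ}; 8:chudois {PREP}; 9:sko {DET}.
Position 1: tagging it ADJ would leave rule 5 unsatisfiable, so it must be ADV.
Position 2: tagging it ADJ would leave rule 4 unsatisfiable, so it must be PREP.
Position 3: tagging it ADJ would leave rule 4 unsatisfiable, so it must be PREP.
Position 4: tagging it PREP would leave rule 1 unsatisfiable, so it must be VERB.
Position 5: tagging it PREP would leave rule 1 unsatisfiable, so it must be VERB.
Position 6: tagging it ADJ would leave rule 1 unsatisfiable, so it must be VERB.
The only consistent sequence is: ADV PREP PREP VERB VERB VERB ADJ PREP DET.
Check: rule 1 satisfied; rule 2 satisfied; rule 3 satisfied; rule 4 satisfied; rule 5 satisfied.

VERB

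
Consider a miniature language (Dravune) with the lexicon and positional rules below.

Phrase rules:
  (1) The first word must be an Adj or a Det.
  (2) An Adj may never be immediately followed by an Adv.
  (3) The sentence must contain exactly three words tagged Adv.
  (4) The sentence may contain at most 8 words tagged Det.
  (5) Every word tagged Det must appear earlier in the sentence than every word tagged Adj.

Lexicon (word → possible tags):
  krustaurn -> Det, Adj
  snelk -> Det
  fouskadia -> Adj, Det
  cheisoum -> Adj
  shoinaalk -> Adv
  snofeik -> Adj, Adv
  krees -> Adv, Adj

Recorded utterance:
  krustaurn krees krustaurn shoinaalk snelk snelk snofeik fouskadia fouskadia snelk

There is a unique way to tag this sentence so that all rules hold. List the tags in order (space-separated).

Det Adv Det Adv Det Det Adv Det Det Det

Candidates per position — 1:krustaurn {Det,Adj}; 2:krees {Adv,Adj}; 3:krustaurn {Det,Adj}; 4:shoinaalk {Adv}; 5:snelk {Det}; 6:snelk {Det}; 7:snofeik {Adj,Adv}; 8:fouskadia {Adj,Det}; 9:fouskadia {Adj,Det}; 10:snelk {Det}.
Position 1: tagging it Adj would leave rule 5 unsatisfiable, so it must be Det.
Position 2: tagging it Adj would leave rule 3 unsatisfiable, so it must be Adv.
Position 3: tagging it Adj would leave rule 2 unsatisfiable, so it must be Det.
Position 7: tagging it Adj would leave rule 3 unsatisfiable, so it must be Adv.
Position 8: tagging it Adj would leave rule 5 unsatisfiable, so it must be Det.
Position 9: tagging it Adj would leave rule 5 unsatisfiable, so it must be Det.
So the tagging must be: Det Adv Det Adv Det Det Adv Det Det Det.
Rule-by-rule: rule 1 holds; rule 2 holds; rule 3 holds; rule 4 holds; rule 5 holds.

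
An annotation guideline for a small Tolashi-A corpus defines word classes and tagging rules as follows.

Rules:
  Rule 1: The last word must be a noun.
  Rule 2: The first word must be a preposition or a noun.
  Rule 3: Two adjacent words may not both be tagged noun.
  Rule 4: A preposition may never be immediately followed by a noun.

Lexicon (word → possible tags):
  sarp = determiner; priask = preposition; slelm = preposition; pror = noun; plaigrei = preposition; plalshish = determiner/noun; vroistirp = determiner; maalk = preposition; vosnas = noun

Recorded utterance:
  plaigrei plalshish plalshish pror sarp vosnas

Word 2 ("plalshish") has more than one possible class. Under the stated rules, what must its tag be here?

determiner

Candidates per position — 1:plaigrei {preposition}; 2:plalshish {determiner,noun}; 3:plalshish {determiner,noun}; 4:pror {noun}; 5:sarp {determiner}; 6:vosnas {noun}.
Word 2 cannot be noun — rule 4 would then fail for every completion. It is determiner.
Word 3 cannot be noun — rule 3 would then fail for every completion. It is determiner.
The unique satisfying tagging is: preposition determiner determiner noun determiner noun.
Checking: rule 1 satisfied; rule 2 satisfied; rule 3 satisfied; rule 4 satisfied.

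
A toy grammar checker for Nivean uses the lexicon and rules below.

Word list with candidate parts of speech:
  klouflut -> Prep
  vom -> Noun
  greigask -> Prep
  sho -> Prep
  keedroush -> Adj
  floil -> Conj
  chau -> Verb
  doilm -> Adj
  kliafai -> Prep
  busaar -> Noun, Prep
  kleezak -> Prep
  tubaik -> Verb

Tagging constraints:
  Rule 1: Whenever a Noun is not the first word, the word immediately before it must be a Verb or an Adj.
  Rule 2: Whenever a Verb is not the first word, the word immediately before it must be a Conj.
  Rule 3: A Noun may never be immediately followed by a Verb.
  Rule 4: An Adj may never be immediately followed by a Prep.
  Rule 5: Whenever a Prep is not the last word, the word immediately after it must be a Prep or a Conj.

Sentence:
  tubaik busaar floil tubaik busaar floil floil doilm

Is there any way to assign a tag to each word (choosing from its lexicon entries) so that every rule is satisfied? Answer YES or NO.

YES

Candidates per position — 1:tubaik {Verb}; 2:busaar {Noun,Prep}; 3:floil {Conj}; 4:tubaik {Verb}; 5:busaar {Noun,Prep}; 6:floil {Conj}; 7:floil {Conj}; 8:doilm {Adj}.
One satisfying assignment: Verb Prep Conj Verb Noun Conj Conj Adj.
Checking: rule 1 ok; rule 2 ok; rule 3 ok; rule 4 ok; rule 5 ok.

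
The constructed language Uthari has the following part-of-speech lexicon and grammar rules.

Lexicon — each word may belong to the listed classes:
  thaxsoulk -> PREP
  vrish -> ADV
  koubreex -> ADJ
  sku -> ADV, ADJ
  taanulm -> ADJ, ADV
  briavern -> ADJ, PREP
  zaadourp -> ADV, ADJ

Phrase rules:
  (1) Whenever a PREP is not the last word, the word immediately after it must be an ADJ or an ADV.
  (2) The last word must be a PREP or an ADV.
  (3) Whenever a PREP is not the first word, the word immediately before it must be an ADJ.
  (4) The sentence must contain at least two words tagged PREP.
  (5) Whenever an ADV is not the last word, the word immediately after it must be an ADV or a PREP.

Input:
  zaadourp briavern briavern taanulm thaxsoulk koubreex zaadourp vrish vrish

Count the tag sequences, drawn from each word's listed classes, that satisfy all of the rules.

Candidates per position — 1:zaadourp {ADV,ADJ}; 2:briavern {ADJ,PREP}; 3:briavern {ADJ,PREP}; 4:taanulm {ADJ,ADV}; 5:thaxsoulk {PREP}; 6:koubreex {ADJ}; 7:zaadourp {ADV,ADJ}; 8:vrish {ADV}; 9:vrish {ADV}.
There are 32 candidate sequences in total.
The sequences that satisfy every rule: ADJ ADJ PREP ADJ PREP ADJ ADV ADV ADV; ADJ ADJ PREP ADJ PREP ADJ ADJ ADV ADV; ADJ PREP ADJ ADJ PREP ADJ ADV ADV ADV; ADJ PREP ADJ ADJ PREP ADJ ADJ ADV ADV.
Count = 4.

4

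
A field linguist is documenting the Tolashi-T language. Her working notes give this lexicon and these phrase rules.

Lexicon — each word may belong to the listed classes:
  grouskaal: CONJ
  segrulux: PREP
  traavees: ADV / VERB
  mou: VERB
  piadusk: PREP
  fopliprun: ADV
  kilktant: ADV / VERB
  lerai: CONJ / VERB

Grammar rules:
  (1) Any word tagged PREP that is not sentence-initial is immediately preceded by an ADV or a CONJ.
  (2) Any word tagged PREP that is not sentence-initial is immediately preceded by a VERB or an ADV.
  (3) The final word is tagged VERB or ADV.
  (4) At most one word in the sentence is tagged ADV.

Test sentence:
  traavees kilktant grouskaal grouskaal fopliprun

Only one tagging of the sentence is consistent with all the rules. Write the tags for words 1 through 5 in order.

Candidates per position — 1:traavees {ADV,VERB}; 2:kilktant {ADV,VERB}; 3:grouskaal {CONJ}; 4:grouskaal {CONJ}; 5:fopliprun {ADV}.
If word 1 were ADV, no tagging could satisfy rule 4; so word 1 is VERB.
If word 2 were ADV, no tagging could satisfy rule 4; so word 2 is VERB.
The only consistent sequence is: VERB VERB CONJ CONJ ADV.
Verifying each rule — rule 1 satisfied; rule 2 satisfied; rule 3 satisfied; rule 4 satisfied.

VERB VERB CONJ CONJ ADV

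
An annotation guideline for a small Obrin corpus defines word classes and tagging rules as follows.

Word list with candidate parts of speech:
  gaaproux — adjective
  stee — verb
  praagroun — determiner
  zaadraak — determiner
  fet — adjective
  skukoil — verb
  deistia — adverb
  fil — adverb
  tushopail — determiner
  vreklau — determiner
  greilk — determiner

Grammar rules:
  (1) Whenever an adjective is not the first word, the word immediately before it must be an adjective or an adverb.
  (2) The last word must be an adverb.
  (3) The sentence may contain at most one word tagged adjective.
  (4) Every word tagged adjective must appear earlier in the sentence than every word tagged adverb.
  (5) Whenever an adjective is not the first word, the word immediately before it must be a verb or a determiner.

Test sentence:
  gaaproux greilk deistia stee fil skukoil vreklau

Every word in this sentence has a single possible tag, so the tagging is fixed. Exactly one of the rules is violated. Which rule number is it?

2

Fixed tagging: adjective determiner adverb verb adverb verb determiner.
Rule check: R1 holds, R2 violated, R3 holds, R4 holds, R5 holds.
Only rule 2 fails.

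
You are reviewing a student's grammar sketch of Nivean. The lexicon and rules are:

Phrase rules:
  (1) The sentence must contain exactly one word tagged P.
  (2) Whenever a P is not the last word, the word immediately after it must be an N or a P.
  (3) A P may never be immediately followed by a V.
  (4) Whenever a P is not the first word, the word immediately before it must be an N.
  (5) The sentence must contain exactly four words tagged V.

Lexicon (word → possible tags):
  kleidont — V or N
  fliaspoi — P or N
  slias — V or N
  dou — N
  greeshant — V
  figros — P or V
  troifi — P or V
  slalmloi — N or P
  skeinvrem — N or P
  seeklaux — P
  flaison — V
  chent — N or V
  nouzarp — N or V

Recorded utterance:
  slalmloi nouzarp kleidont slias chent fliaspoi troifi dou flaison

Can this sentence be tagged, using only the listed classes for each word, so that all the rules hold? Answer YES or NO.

YES

Candidates per position — 1:slalmloi {N,P}; 2:nouzarp {N,V}; 3:kleidont {V,N}; 4:slias {V,N}; 5:chent {N,V}; 6:fliaspoi {P,N}; 7:troifi {P,V}; 8:dou {N}; 9:flaison {V}.
One satisfying assignment: P N V N V N V N V.
Rule-by-rule: rule 1 ✓; rule 2 ✓; rule 3 ✓; rule 4 ✓; rule 5 ✓.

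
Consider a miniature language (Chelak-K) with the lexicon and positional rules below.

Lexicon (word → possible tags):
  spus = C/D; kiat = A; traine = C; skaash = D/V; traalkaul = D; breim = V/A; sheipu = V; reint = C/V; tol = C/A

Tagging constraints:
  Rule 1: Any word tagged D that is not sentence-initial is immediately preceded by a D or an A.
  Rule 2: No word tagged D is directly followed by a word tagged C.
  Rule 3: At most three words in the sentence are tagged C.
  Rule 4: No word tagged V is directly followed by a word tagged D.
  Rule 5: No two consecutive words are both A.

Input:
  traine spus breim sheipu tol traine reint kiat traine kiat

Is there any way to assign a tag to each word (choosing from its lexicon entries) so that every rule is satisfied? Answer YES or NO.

Candidates per position — 1:traine {C}; 2:spus {C,D}; 3:breim {V,A}; 4:sheipu {V}; 5:tol {C,A}; 6:traine {C}; 7:reint {C,V}; 8:kiat {A}; 9:traine {C}; 10:kiat {A}.
Every candidate sequence violates at least one rule; no consistent tagging exists.

NO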